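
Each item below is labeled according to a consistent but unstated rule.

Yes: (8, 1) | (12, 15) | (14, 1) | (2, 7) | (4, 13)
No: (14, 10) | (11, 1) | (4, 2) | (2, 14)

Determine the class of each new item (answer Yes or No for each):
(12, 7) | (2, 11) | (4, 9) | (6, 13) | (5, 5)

Yes, Yes, Yes, Yes, No

All 'Yes' examples share one property — sum is odd — and every 'No' example lacks it.
(12, 7) — 12+7 = 19, hence Yes.
(2, 11) — 2+11 = 13, hence Yes.
(4, 9) — 4+9 = 13, hence Yes.
(6, 13) — 6+13 = 19, hence Yes.
(5, 5) — 5+5 = 10, hence No.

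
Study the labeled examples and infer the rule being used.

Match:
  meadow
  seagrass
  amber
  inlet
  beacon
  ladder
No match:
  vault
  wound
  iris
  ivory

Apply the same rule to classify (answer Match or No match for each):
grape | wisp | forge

The rule appears to be: contains 'e'.
grape: Match (has 'e'). wisp: No match (no 'e'). forge: Match (has 'e').

Match, No match, Match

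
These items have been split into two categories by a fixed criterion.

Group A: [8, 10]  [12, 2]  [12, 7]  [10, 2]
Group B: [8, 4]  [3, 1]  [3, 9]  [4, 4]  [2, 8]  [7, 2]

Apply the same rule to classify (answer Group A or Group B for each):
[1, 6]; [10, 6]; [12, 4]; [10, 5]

A rule that fits every label: max ≥ 10 — true of each 'Group A' example, false of each 'Group B' one.

Group B, Group A, Group A, Group A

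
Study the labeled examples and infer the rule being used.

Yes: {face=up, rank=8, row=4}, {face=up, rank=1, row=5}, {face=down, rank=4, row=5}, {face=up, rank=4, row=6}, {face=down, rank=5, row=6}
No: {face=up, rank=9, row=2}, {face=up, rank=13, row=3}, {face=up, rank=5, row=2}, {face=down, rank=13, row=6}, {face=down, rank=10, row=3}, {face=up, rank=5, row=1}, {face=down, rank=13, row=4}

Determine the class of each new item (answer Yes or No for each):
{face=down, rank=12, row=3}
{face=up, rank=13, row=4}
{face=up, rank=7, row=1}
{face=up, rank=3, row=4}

No, No, No, Yes

The pattern is that an item is 'Yes' exactly when: rank ≤ 8 AND row ≥ 3.
{face=down, rank=12, row=3}: No (rank = 12, row = 3). {face=up, rank=13, row=4}: No (rank = 13, row = 4). {face=up, rank=7, row=1}: No (rank = 7, row = 1). {face=up, rank=3, row=4}: Yes (rank = 3, row = 4).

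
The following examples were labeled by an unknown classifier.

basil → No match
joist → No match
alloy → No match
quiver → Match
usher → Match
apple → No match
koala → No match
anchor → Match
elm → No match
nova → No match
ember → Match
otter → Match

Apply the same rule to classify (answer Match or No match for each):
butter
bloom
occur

'Match' ⟺ contains 'r'.
butter: has 'r', checks out → Match. bloom: no 'r', doesn't match → No match. occur: has 'r', checks out → Match.

Match, No match, Match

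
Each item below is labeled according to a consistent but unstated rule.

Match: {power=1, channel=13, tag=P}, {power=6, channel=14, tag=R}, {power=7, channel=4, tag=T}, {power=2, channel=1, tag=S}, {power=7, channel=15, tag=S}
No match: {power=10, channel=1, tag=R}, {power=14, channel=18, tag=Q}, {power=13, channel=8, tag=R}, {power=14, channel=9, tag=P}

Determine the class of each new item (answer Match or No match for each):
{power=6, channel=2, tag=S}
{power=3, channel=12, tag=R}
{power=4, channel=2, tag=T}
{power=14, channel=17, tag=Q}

Match, Match, Match, No match

The rule appears to be: power ≤ 7.
{power=6, channel=2, tag=S}: Match (power = 6). {power=3, channel=12, tag=R}: Match (power = 3). {power=4, channel=2, tag=T}: Match (power = 4). {power=14, channel=17, tag=Q}: No match (power = 14).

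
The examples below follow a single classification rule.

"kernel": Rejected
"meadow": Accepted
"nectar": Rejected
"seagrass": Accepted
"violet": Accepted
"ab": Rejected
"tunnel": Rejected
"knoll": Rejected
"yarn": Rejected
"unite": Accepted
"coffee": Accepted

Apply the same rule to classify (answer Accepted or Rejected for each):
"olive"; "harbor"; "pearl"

Accepted, Rejected, Rejected

The rule appears to be: has ≥ 3 vowels.
"olive" → 3 vowels → Accepted.
"harbor" → 2 vowels → Rejected.
"pearl" → 2 vowels → Rejected.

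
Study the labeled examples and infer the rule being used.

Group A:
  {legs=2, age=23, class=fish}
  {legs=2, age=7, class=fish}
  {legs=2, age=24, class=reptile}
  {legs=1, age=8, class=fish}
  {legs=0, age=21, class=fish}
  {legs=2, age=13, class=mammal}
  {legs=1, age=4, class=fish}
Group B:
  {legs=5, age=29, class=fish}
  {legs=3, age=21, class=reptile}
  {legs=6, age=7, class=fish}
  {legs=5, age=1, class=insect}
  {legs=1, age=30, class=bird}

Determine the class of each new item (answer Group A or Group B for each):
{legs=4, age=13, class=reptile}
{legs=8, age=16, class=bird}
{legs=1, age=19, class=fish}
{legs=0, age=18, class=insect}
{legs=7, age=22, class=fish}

The classifier is using: legs ≤ 2 AND age ≤ 24.
Group B: {legs=4, age=13, class=reptile}, since legs = 4, age = 13.
Group B: {legs=8, age=16, class=bird}, since legs = 8, age = 16.
Group A: {legs=1, age=19, class=fish}, since legs = 1, age = 19.
Group A: {legs=0, age=18, class=insect}, since legs = 0, age = 18.
Group B: {legs=7, age=22, class=fish}, since legs = 7, age = 22.

Group B, Group B, Group A, Group A, Group B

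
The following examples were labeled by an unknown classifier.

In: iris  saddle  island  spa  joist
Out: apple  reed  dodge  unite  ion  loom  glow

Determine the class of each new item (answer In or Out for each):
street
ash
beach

In, In, Out

The common property of the 'In' items is: contains 's'. No 'Out' item has it.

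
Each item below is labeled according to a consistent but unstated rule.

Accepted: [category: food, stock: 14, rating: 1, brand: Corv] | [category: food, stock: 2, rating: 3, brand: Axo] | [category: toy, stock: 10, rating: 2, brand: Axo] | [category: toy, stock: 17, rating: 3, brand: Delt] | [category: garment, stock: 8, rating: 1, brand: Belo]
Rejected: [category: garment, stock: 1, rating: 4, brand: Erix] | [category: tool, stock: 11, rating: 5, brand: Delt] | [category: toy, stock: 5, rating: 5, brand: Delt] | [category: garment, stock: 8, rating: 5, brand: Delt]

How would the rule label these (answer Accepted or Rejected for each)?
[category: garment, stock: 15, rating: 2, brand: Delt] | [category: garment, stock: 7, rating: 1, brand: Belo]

Accepted, Accepted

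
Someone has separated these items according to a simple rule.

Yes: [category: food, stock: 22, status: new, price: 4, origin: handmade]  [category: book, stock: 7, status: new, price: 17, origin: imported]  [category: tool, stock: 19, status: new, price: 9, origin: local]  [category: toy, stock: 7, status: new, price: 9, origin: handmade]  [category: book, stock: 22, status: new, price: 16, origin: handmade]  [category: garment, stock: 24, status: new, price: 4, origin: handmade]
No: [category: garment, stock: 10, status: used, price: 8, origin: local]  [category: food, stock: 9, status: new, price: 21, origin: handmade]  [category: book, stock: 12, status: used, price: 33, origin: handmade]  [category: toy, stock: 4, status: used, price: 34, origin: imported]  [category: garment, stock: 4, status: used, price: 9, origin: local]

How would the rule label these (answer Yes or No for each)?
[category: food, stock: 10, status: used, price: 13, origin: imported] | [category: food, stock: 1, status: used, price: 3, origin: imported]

No, No

The pattern is that an item is 'Yes' exactly when: status is new AND price ≤ 17.
[category: food, stock: 10, status: used, price: 13, origin: imported]: status is used, price = 13, doesn't match → No.
[category: food, stock: 1, status: used, price: 3, origin: imported]: status is used, price = 3, doesn't match → No.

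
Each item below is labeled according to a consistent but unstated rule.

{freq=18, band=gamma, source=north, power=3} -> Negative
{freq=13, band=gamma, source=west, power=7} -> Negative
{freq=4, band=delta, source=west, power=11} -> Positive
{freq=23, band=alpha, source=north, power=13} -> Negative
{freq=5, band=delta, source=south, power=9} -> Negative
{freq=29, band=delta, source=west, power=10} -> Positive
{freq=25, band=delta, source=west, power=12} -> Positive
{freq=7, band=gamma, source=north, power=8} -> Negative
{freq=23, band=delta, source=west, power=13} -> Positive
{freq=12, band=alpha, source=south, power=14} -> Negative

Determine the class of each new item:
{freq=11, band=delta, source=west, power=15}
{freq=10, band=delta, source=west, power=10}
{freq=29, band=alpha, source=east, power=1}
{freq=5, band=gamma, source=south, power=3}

Positive, Positive, Negative, Negative

Rule: source is west AND band is delta. This holds for each 'Positive' example and fails for each 'Negative' one.
{freq=11, band=delta, source=west, power=15}: Positive (source is west, band is delta). {freq=10, band=delta, source=west, power=10}: Positive (source is west, band is delta). {freq=29, band=alpha, source=east, power=1}: Negative (source is east, band is alpha). {freq=5, band=gamma, source=south, power=3}: Negative (source is south, band is gamma).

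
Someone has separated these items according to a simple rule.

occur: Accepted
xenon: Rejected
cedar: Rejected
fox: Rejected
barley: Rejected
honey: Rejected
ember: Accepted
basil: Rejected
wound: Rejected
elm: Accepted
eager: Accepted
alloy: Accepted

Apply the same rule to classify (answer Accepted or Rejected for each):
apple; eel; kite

Accepted, Accepted, Rejected

Checking candidate rules against both groups, what survives is: starts with a vowel.
apple: starts with 'a', passes → Accepted. eel: starts with 'e', passes → Accepted. kite: starts with 'k', doesn't match → Rejected.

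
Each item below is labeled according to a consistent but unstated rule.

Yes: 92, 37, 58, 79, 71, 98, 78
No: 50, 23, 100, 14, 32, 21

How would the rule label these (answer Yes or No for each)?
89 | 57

The rule appears to be: digit sum ≥ 6.
Yes: 89, since digit sum 8+9 = 17.
Yes: 57, since digit sum 5+7 = 12.

Yes, Yes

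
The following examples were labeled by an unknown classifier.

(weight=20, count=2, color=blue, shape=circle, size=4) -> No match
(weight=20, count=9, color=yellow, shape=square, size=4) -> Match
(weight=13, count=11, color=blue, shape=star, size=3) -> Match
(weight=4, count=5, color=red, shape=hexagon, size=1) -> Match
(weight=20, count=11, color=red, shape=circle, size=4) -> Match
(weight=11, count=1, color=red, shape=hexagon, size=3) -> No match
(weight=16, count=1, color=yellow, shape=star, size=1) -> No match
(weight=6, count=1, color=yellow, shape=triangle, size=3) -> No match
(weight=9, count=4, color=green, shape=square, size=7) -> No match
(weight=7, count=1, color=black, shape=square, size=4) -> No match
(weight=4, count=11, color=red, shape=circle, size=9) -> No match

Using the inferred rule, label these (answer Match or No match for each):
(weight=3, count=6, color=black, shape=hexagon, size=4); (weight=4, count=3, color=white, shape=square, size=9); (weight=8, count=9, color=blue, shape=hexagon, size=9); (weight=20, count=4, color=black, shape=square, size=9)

One predicate separates the groups cleanly: count ≥ 4 AND size ≤ 4.

Match, No match, No match, No match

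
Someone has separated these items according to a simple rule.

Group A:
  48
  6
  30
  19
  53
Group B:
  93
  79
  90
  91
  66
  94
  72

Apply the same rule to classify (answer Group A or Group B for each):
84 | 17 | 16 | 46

Rule: at most 53. This holds for each 'Group A' example and fails for each 'Group B' one.
84 → 84 > 53 → Group B.
17 → 17 ≤ 53 → Group A.
16 → 16 ≤ 53 → Group A.
46 → 46 ≤ 53 → Group A.

Group B, Group A, Group A, Group A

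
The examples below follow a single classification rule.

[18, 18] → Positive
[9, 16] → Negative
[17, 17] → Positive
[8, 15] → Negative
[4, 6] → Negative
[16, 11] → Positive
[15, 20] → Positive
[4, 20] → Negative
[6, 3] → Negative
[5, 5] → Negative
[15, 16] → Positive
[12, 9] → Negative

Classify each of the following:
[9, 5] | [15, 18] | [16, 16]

Negative, Positive, Positive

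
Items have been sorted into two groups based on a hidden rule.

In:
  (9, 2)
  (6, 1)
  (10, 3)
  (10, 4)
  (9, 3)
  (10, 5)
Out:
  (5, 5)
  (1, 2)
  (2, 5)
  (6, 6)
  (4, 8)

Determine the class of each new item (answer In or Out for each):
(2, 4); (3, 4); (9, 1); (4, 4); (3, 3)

Out, Out, In, Out, Out

The common property of the 'In' items is: first > second. No 'Out' item has it.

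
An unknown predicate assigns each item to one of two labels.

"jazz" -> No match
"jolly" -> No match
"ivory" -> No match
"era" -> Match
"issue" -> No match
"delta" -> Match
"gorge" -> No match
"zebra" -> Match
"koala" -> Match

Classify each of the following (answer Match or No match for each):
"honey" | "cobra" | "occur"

The common property of the 'Match' items is: ends with 'a'. No 'No match' item has it.
"honey": No match (ends with 'y'). "cobra": Match (ends with 'a'). "occur": No match (ends with 'r').

No match, Match, No match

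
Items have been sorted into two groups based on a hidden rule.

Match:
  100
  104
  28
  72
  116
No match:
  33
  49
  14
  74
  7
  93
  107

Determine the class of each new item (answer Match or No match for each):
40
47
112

The pattern is that an item is 'Match' exactly when: multiple of 4.

Match, No match, Match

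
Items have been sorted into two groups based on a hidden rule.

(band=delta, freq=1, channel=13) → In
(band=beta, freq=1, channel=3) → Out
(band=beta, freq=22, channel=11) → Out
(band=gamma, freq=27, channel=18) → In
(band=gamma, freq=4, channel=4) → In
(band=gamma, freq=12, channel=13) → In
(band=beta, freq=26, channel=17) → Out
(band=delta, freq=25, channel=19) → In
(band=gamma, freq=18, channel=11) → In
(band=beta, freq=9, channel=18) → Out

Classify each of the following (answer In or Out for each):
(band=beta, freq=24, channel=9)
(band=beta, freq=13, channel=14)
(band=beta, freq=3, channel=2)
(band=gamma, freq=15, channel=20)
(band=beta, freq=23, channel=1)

The distinguishing property — band is not beta — holds for all the 'In' cases and none of the 'Out' cases.

Out, Out, Out, In, Out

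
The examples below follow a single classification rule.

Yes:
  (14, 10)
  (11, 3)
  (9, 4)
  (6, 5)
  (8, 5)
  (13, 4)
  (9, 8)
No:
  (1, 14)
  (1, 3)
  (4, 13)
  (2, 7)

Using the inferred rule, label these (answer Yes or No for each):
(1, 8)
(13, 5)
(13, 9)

No, Yes, Yes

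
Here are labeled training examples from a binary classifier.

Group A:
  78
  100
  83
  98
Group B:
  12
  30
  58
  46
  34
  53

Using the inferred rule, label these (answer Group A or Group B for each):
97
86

Group A, Group A

The pattern is that an item is 'Group A' exactly when: at least 78.
97: 97 ≥ 78 — satisfies this, so Group A. 86: 86 ≥ 78 — satisfies this, so Group A.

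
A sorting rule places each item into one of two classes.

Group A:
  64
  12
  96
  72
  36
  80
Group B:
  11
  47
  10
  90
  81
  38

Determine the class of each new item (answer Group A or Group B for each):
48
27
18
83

Group A, Group B, Group B, Group B

Looking at the examples, the only property every 'Group A' case has and every 'Group B' case lacks is: multiple of 4.
48 — 48 = 4·12, hence Group A.
27 — 27 = 4·6 + 3, hence Group B.
18 — 18 = 4·4 + 2, hence Group B.
83 — 83 = 4·20 + 3, hence Group B.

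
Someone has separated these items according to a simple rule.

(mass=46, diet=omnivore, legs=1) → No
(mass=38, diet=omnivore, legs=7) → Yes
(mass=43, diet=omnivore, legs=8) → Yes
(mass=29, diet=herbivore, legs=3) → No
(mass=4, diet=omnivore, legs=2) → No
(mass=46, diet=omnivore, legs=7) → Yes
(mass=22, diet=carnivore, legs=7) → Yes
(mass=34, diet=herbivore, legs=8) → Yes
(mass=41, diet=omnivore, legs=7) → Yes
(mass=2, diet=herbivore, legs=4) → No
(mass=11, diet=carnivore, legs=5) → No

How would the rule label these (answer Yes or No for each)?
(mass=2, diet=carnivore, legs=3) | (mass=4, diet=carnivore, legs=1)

No, No

All 'Yes' examples share one property — legs ≥ 7 — and every 'No' example lacks it.
(mass=2, diet=carnivore, legs=3): No (legs = 3). (mass=4, diet=carnivore, legs=1): No (legs = 1).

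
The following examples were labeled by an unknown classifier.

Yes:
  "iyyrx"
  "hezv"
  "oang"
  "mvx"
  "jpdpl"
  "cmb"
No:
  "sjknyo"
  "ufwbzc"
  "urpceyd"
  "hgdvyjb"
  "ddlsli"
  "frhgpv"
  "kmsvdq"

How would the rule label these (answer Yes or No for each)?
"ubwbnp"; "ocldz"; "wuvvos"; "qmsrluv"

'Yes' ⟺ length ≤ 5.
"ubwbnp": length 6 — doesn't qualify, so No. "ocldz": length 5 — matches, so Yes. "wuvvos": length 6 — doesn't qualify, so No. "qmsrluv": length 7 — doesn't qualify, so No.

No, Yes, No, No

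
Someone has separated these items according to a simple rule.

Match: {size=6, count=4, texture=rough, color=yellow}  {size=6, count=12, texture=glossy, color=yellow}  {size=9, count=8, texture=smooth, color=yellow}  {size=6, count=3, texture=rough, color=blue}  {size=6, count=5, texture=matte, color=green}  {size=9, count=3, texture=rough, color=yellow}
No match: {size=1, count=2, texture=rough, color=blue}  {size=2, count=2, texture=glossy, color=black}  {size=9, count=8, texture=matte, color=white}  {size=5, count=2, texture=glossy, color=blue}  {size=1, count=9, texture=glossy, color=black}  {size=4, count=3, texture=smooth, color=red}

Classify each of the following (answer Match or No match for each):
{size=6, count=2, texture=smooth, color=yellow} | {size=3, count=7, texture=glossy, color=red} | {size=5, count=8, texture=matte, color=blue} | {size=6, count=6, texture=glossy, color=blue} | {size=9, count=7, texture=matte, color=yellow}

Match, No match, No match, Match, Match

The classifier is using: color is yellow OR size = 6.
{size=6, count=2, texture=smooth, color=yellow}: Match (color is yellow, size = 6). {size=3, count=7, texture=glossy, color=red}: No match (color is red, size = 3). {size=5, count=8, texture=matte, color=blue}: No match (color is blue, size = 5). {size=6, count=6, texture=glossy, color=blue}: Match (color is blue, size = 6). {size=9, count=7, texture=matte, color=yellow}: Match (color is yellow, size = 9).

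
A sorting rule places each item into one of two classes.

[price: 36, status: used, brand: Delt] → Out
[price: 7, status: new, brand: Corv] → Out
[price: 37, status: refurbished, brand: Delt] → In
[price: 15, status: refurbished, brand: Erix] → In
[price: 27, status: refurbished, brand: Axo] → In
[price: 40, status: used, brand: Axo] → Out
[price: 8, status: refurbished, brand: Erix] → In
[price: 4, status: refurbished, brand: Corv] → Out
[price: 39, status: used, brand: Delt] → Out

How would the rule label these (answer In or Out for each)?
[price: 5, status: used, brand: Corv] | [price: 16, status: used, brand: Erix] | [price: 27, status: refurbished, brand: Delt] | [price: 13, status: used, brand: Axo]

Out, Out, In, Out

One predicate separates the groups cleanly: status is refurbished AND price ≥ 7.
[price: 5, status: used, brand: Corv] — status is used, price = 5, hence Out. [price: 16, status: used, brand: Erix] — status is used, price = 16, hence Out. [price: 27, status: refurbished, brand: Delt] — status is refurbished, price = 27, hence In. [price: 13, status: used, brand: Axo] — status is used, price = 13, hence Out.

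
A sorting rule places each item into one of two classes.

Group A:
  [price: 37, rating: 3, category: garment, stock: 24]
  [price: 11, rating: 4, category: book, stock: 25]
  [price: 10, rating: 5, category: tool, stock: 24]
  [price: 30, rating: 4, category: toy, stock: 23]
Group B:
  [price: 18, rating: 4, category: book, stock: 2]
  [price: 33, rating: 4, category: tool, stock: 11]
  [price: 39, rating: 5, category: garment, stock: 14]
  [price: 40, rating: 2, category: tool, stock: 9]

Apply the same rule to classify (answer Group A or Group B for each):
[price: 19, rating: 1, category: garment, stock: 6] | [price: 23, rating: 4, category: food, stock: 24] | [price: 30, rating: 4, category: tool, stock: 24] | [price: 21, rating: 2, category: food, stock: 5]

Group B, Group A, Group A, Group B

One predicate separates the groups cleanly: stock ≥ 23.
[price: 19, rating: 1, category: garment, stock: 6]: stock = 6, fails the rule → Group B.
[price: 23, rating: 4, category: food, stock: 24]: stock = 24, checks out → Group A.
[price: 30, rating: 4, category: tool, stock: 24]: stock = 24, checks out → Group A.
[price: 21, rating: 2, category: food, stock: 5]: stock = 5, fails the rule → Group B.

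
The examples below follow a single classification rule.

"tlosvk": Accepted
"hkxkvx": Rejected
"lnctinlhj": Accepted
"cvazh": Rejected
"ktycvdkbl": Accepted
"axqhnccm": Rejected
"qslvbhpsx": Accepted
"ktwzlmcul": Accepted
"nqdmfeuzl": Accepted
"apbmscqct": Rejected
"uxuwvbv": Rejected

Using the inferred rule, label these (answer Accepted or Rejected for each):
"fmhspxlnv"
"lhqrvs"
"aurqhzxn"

One predicate separates the groups cleanly: contains 'l'.
"fmhspxlnv": has 'l' — fits, so Accepted. "lhqrvs": has 'l' — fits, so Accepted. "aurqhzxn": no 'l' — fails this test, so Rejected.

Accepted, Accepted, Rejected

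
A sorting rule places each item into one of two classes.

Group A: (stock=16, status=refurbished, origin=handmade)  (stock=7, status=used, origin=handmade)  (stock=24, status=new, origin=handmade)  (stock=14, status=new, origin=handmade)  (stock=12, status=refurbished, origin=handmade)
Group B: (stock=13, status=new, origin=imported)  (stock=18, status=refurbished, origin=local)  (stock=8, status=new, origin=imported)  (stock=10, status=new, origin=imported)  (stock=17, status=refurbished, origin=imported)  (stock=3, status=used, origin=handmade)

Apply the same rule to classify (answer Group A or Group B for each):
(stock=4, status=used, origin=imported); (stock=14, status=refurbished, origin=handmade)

The pattern is that an item is 'Group A' exactly when: origin is handmade AND stock ≥ 7.
(stock=4, status=used, origin=imported): origin is imported, stock = 4 — lacks this property, so Group B. (stock=14, status=refurbished, origin=handmade): origin is handmade, stock = 14 — passes, so Group A.

Group B, Group A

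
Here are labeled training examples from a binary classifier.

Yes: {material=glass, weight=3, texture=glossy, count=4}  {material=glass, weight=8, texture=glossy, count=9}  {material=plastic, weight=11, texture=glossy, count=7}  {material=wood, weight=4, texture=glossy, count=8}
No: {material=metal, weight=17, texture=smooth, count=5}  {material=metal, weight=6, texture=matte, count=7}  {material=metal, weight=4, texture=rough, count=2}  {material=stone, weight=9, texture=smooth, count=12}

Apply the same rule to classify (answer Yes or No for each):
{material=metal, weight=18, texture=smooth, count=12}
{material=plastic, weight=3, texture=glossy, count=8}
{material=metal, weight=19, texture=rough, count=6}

The distinguishing property — texture is glossy — holds for all the 'Yes' cases and none of the 'No' cases.
{material=metal, weight=18, texture=smooth, count=12}: texture is smooth, does not pass → No. {material=plastic, weight=3, texture=glossy, count=8}: texture is glossy, checks out → Yes. {material=metal, weight=19, texture=rough, count=6}: texture is rough, does not pass → No.

No, Yes, No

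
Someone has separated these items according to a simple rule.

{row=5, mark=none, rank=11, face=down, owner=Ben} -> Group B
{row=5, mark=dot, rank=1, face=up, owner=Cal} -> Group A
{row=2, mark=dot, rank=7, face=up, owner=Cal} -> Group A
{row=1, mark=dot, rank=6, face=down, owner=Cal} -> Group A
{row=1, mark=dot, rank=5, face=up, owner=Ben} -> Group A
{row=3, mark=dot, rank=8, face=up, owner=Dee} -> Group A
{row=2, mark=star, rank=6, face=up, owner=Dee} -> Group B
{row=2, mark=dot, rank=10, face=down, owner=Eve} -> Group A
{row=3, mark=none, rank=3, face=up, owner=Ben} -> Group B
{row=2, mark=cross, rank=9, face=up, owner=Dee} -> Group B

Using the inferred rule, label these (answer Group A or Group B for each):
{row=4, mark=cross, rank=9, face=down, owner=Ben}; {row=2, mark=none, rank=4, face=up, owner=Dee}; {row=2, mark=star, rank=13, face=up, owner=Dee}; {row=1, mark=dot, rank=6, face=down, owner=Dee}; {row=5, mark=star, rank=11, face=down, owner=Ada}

Group B, Group B, Group B, Group A, Group B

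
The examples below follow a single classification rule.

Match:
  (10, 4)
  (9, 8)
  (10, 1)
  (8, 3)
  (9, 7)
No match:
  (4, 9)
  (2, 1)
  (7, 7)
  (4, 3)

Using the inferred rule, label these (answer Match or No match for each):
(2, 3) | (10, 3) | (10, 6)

A rule that fits every label: first ≥ 8 — true of each 'Match' example, false of each 'No match' one.
(2, 3): first 2, lacks this property → No match. (10, 3): first 10, meets the rule → Match. (10, 6): first 10, meets the rule → Match.

No match, Match, Match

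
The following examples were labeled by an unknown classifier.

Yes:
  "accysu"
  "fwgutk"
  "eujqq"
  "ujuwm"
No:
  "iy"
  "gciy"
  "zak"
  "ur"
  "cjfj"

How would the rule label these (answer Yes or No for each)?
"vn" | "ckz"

The distinguishing property — length ≥ 5 — holds for all the 'Yes' cases and none of the 'No' cases.
No: "vn", since length 2.
No: "ckz", since length 3.

No, No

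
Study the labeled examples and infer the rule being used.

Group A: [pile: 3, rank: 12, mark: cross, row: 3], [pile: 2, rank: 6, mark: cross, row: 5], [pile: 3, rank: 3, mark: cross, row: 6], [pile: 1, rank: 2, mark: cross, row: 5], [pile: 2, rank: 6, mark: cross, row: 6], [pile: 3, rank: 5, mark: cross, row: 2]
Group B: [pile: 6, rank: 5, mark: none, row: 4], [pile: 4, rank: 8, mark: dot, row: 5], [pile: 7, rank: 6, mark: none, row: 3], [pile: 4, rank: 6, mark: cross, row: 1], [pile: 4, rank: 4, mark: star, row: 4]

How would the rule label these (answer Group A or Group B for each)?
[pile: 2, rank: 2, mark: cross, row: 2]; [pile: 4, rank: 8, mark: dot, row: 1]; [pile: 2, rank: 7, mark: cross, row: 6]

Group A, Group B, Group A

The distinguishing property — pile ≤ 3 — holds for all the 'Group A' cases and none of the 'Group B' cases.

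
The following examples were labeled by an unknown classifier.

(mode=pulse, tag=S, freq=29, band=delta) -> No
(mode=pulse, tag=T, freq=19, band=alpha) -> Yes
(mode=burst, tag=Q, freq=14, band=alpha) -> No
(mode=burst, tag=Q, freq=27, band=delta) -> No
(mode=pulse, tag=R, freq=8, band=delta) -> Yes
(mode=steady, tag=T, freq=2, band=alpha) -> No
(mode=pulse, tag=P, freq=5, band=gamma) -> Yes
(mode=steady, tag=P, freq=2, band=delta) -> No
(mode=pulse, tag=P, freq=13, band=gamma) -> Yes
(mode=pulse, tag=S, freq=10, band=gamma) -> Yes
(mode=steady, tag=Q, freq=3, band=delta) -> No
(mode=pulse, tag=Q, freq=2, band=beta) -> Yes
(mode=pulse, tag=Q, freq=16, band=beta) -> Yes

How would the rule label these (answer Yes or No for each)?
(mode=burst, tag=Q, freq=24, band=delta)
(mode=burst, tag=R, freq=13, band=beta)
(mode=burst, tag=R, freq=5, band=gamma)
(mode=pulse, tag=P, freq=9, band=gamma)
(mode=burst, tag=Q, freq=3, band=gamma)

All 'Yes' examples share one property — mode is pulse AND freq ≤ 19 — and every 'No' example lacks it.
(mode=burst, tag=Q, freq=24, band=delta) → mode is burst, freq = 24 → No. (mode=burst, tag=R, freq=13, band=beta) → mode is burst, freq = 13 → No. (mode=burst, tag=R, freq=5, band=gamma) → mode is burst, freq = 5 → No. (mode=pulse, tag=P, freq=9, band=gamma) → mode is pulse, freq = 9 → Yes. (mode=burst, tag=Q, freq=3, band=gamma) → mode is burst, freq = 3 → No.

No, No, No, Yes, No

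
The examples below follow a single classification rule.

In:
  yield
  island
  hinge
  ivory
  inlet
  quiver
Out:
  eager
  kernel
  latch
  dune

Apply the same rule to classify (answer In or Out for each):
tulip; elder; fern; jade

In, Out, Out, Out

The pattern is that an item is 'In' exactly when: contains 'i'.
tulip: In (has 'i').
elder: Out (no 'i').
fern: Out (no 'i').
jade: Out (no 'i').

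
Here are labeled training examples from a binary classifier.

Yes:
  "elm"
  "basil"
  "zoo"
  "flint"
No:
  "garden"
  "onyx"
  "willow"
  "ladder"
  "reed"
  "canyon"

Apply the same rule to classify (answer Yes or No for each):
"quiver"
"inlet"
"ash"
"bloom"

No, Yes, Yes, Yes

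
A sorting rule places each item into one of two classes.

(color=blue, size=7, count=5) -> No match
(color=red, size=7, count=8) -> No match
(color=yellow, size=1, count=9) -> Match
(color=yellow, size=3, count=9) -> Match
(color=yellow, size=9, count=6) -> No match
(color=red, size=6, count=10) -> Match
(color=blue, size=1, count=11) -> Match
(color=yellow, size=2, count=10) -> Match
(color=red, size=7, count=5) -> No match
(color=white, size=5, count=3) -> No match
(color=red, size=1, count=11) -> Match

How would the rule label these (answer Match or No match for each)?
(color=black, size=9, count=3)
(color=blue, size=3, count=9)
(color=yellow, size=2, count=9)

The common property of the 'Match' items is: count ≥ 9. No 'No match' item has it.

No match, Match, Match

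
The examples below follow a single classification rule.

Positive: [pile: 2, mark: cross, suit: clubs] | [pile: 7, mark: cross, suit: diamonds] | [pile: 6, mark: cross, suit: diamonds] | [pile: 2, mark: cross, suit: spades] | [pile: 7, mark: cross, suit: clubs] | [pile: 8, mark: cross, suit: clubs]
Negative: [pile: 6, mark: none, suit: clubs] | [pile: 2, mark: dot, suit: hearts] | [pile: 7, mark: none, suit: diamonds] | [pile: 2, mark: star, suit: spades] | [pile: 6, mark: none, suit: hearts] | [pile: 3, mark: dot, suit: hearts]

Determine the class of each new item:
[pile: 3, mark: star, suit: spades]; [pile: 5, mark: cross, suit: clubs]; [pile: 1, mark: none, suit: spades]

The distinguishing property — mark is cross — holds for all the 'Positive' cases and none of the 'Negative' cases.
[pile: 3, mark: star, suit: spades] → mark is star → Negative. [pile: 5, mark: cross, suit: clubs] → mark is cross → Positive. [pile: 1, mark: none, suit: spades] → mark is none → Negative.

Negative, Positive, Negative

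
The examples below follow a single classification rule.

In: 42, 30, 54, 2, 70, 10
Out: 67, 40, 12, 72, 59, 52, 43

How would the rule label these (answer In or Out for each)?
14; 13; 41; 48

In, Out, Out, Out

The common property of the 'In' items is: ≡ 2 (mod 4). No 'Out' item has it.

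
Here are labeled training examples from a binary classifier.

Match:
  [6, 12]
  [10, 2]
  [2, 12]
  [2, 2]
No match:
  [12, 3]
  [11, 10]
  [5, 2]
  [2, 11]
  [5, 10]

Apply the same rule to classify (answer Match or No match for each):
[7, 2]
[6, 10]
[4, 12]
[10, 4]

No match, Match, Match, Match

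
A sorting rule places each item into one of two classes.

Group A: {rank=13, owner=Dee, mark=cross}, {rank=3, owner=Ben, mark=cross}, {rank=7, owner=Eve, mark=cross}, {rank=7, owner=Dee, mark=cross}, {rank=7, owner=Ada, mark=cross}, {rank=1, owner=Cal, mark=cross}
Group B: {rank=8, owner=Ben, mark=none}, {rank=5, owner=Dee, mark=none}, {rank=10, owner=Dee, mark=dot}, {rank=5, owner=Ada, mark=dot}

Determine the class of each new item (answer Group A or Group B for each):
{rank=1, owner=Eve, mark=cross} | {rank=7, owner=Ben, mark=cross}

'Group A' ⟺ mark is cross.

Group A, Group A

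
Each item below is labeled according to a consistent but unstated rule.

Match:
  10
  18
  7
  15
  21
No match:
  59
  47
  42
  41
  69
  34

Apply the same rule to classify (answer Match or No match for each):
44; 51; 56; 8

No match, No match, No match, Match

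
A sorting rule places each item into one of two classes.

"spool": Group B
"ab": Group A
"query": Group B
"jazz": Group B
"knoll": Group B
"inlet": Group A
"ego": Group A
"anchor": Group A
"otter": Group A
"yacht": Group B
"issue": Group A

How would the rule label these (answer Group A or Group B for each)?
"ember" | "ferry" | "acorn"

Group A, Group B, Group A

A rule that fits every label: starts with a vowel — true of each 'Group A' example, false of each 'Group B' one.
"ember": Group A (starts with 'e'). "ferry": Group B (starts with 'f'). "acorn": Group A (starts with 'a').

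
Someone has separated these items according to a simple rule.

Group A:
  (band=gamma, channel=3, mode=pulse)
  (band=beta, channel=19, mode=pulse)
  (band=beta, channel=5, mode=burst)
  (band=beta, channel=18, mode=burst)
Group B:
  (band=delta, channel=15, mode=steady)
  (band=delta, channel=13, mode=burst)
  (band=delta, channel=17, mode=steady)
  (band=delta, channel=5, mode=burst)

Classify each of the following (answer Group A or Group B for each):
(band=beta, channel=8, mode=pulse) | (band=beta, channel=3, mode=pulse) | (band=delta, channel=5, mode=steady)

Group A, Group A, Group B

Rule: band is not delta. This holds for each 'Group A' example and fails for each 'Group B' one.
Group A: (band=beta, channel=8, mode=pulse), since band is beta. Group A: (band=beta, channel=3, mode=pulse), since band is beta. Group B: (band=delta, channel=5, mode=steady), since band is delta.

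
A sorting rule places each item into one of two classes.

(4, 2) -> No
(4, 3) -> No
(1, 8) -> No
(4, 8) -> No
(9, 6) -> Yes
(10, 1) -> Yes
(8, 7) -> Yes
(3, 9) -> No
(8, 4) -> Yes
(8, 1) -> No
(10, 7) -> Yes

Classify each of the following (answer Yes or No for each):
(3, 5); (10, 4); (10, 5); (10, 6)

'Yes' ⟺ first > second AND sum ≥ 11.
No: (3, 5), since 3 < 5, 3+5 = 8.
Yes: (10, 4), since 10 > 4, 10+4 = 14.
Yes: (10, 5), since 10 > 5, 10+5 = 15.
Yes: (10, 6), since 10 > 6, 10+6 = 16.

No, Yes, Yes, Yes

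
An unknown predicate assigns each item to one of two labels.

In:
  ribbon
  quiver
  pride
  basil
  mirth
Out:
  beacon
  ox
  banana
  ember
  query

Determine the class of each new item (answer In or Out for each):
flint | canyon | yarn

In, Out, Out

Checking candidate rules against both groups, what survives is: contains 'i'.
flint: In (has 'i').
canyon: Out (no 'i').
yarn: Out (no 'i').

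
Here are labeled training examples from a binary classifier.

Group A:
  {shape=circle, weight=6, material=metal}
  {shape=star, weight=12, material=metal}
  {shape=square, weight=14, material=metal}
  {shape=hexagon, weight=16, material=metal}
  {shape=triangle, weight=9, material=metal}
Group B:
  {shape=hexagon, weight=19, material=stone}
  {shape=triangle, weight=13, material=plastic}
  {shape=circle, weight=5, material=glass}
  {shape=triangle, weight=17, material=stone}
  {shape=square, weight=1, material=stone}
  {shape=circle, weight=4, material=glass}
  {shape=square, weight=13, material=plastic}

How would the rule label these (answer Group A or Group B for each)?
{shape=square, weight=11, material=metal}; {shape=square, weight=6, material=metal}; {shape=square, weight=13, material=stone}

Group A, Group A, Group B

Comparing the two groups points to one rule — material is metal.
Group A: {shape=square, weight=11, material=metal}, since material is metal. Group A: {shape=square, weight=6, material=metal}, since material is metal. Group B: {shape=square, weight=13, material=stone}, since material is stone.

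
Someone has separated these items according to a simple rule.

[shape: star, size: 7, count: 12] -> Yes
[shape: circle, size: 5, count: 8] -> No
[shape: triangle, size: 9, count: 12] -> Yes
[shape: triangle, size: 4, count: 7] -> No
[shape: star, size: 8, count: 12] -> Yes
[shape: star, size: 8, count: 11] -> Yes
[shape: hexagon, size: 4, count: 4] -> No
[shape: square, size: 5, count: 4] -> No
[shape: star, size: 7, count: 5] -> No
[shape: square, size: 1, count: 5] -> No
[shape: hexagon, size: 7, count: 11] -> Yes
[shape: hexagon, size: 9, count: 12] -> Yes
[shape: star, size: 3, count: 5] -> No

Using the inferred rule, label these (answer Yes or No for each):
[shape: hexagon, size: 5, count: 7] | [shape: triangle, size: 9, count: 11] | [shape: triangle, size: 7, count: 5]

No, Yes, No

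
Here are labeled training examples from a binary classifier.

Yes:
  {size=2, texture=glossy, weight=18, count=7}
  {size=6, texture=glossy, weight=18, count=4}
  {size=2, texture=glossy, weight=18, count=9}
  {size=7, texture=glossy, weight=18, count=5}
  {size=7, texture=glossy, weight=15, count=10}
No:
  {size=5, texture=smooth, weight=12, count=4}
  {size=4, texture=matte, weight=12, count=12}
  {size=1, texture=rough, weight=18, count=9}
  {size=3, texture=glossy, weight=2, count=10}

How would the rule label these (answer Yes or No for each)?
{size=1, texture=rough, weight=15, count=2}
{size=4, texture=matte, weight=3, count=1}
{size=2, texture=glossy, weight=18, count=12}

No, No, Yes

The simplest hypothesis consistent with all the labels is: texture is glossy AND weight ≥ 12.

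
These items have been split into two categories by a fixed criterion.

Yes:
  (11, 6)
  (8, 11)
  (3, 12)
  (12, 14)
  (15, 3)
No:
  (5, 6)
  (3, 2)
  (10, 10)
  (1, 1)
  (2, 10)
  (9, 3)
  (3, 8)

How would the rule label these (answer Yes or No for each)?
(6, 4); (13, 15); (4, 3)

'Yes' ⟺ max ≥ 11.
(6, 4) — max 6, hence No. (13, 15) — max 15, hence Yes. (4, 3) — max 4, hence No.

No, Yes, No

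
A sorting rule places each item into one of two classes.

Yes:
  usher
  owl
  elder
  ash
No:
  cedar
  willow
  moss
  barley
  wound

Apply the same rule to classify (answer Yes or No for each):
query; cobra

No, No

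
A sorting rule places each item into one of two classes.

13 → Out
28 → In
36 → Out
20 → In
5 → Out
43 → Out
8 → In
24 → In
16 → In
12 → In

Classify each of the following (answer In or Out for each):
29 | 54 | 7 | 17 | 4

Out, Out, Out, Out, In

The simplest hypothesis consistent with all the labels is: even AND at most 28.
Out: 29, since 29 is odd, 29 > 28.
Out: 54, since 54 is even, 54 > 28.
Out: 7, since 7 is odd, 7 ≤ 28.
Out: 17, since 17 is odd, 17 ≤ 28.
In: 4, since 4 is even, 4 ≤ 28.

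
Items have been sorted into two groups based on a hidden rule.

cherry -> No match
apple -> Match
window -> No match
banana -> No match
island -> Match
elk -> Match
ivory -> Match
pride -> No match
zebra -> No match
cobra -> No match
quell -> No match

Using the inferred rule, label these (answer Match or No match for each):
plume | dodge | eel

A rule that fits every label: starts with a vowel — true of each 'Match' example, false of each 'No match' one.
No match: plume, since starts with 'p'.
No match: dodge, since starts with 'd'.
Match: eel, since starts with 'e'.

No match, No match, Match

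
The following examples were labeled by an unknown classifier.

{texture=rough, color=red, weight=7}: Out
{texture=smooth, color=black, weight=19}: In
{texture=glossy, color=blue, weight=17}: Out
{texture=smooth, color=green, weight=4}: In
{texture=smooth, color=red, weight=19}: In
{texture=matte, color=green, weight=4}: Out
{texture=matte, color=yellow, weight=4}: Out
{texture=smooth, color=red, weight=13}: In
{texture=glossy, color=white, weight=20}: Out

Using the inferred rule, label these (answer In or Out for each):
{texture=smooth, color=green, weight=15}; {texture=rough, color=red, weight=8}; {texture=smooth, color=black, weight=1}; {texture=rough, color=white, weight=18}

Checking candidate rules against both groups, what survives is: texture is smooth.
{texture=smooth, color=green, weight=15}: texture is smooth, meets the rule → In.
{texture=rough, color=red, weight=8}: texture is rough, doesn't match → Out.
{texture=smooth, color=black, weight=1}: texture is smooth, meets the rule → In.
{texture=rough, color=white, weight=18}: texture is rough, doesn't match → Out.

In, Out, In, Out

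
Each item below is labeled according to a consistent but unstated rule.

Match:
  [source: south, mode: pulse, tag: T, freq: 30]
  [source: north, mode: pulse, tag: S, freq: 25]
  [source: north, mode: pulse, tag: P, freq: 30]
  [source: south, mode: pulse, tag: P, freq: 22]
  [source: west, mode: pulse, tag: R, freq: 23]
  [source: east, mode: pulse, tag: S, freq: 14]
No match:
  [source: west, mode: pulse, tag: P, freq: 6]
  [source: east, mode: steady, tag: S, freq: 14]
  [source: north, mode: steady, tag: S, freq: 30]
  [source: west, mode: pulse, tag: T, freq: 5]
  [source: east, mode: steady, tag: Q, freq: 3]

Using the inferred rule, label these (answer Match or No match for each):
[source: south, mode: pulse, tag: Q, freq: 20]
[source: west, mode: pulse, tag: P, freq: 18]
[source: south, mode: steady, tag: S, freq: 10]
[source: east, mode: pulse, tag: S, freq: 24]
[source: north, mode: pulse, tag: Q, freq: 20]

Match, Match, No match, Match, Match

One predicate separates the groups cleanly: mode is pulse AND freq ≥ 14.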